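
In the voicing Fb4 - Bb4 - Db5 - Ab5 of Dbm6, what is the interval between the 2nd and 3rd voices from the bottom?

Those voices are Bb4 and Db5.
From Bb to Db: 3 semitones over a third = minor.

minor third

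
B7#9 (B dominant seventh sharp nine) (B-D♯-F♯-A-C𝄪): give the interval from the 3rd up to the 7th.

diminished 5th

3rd = D♯; 7th = A.
From D♯ to A: 6 semitones over a fifth = diminished.
This 3–7 tritone is the characteristic tension at the heart of the dominant sound.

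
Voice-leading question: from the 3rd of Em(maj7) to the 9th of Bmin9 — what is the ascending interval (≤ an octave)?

The 3rd of Em(maj7) is G; the 9th of Bmin9 is C#.
From G to C#: 6 semitones over a fourth = augmented.

A4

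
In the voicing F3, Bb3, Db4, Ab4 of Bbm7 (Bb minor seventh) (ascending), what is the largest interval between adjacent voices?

Adjacent intervals: F3→Bb3 = perfect fourth; Bb3→Db4 = minor third; Db4→Ab4 = perfect fifth.
The largest is Db4 to Ab4, a perfect fifth (7 semitones).

perfect fifth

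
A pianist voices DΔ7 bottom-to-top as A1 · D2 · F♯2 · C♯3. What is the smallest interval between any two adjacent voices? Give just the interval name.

Adjacent intervals: A1→D2 = perfect fourth; D2→F♯2 = major third; F♯2→C♯3 = perfect fifth.
The smallest is D2 to F♯2, a major third (4 semitones).

major third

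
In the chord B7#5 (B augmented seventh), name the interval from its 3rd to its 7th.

Spelling the chord: B, D#, F##, A.
So we need the interval from D# up to A.
From D# to A: 6 semitones over a fifth = diminished.
This 3–7 tritone is the characteristic tension at the heart of the dominant sound.

diminished fifth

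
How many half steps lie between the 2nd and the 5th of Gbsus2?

Gbsus2 (Gb sus2): Gb–Ab–Db.
Ab to Db is a perfect fourth: 5 semitones.

5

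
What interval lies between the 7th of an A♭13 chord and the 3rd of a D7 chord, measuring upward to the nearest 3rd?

augmented seventh

The 7th of A♭13 is G♭; the 3rd of D7 is F♯.
G♭ up to F♯ is 12 semitones, a half step wider than a major seventh, so the interval is augmented.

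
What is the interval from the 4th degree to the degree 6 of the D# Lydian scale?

minor third

Spelling the D# Lydian scale: D# E# F## G## A# B# C##.
The 4th degree is G## and the 6th scale degree is B#.
3 letter names make it a third; at 3 semitones (a half step narrower than major) the quality is minor.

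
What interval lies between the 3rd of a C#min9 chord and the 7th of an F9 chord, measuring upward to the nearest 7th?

The 3rd of C#min9 is E; the 7th of F9 is Eb.
8 letter names make it an octave; at 11 semitones (a half step narrower than perfect) the quality is diminished.

d8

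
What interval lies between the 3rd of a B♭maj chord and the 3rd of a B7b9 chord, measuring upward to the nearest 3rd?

augmented 1st

B♭maj has D as its 3rd, and B7b9 has D♯ as its 3rd.
1 letter names make it a unison; at 1 semitone (a half step wider than perfect) the quality is augmented.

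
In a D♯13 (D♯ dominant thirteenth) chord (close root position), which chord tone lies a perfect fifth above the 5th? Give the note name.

D♯13 (D♯ dominant thirteenth) is spelled D♯ F𝄪 A♯ C♯ E♯ B♯.
The 5th is A♯. A perfect fifth above A♯ is E♯.
E♯ is the chord's 9th.

E#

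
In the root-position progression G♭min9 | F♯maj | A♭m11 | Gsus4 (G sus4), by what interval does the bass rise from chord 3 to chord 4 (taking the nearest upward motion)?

M7

The roots are A♭ and G.
Counting 7 letters and 11 half steps from A♭ gives a major seventh.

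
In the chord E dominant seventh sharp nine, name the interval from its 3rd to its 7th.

diminished fifth

Spelling the chord: E–G♯–B–D–F𝄪.
3rd = G♯; 7th = D.
5 letter names make it a fifth; at 6 semitones (a half step narrower than perfect) the quality is diminished.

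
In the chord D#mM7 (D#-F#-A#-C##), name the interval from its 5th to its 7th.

major 3rd

5th = A#; 7th = C##.
A# up to C## spans 3 letter names and 4 semitones — a major third.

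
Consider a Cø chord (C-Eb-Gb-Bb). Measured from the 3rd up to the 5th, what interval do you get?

minor 3rd

The 3rd is Eb and the 5th is Gb.
3 letter names make it a third; at 3 semitones (a half step narrower than major) the quality is minor.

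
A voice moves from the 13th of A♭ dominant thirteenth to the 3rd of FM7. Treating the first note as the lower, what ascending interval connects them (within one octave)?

A♭ dominant thirteenth has F as its 13th, and FM7 has A as its 3rd.
F up to A spans 3 letter names and 4 semitones — a major third.

major third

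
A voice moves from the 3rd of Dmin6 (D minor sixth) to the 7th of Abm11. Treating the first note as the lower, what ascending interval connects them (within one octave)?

m2

The 3rd of Dmin6 (D minor sixth) is F; the 7th of Abm11 is Gb.
F up to Gb is 1 semitone, a half step narrower than a major second, so the interval is minor.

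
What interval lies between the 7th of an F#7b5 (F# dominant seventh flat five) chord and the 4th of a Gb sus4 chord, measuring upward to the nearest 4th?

diminished sixth

F#7b5 (F# dominant seventh flat five) has E as its 7th, and Gb sus4 has Cb as its 4th.
E up to Cb is 7 semitones, a whole step narrower than a major sixth, so the interval is diminished.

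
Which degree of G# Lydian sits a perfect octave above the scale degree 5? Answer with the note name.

D#

The scale is G# A# B# C## D# E# F##.
The scale degree 5 is D#; a perfect octave above that is D# — scale degree 5.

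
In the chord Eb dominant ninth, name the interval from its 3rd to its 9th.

Spelling the chord: Eb-G-Bb-Db-F.
So we need the interval from G up to F.
G up to F is 10 semitones, a half step narrower than a major seventh, so the interval is minor.

minor 7th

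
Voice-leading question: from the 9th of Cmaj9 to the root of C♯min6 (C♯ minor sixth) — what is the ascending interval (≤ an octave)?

The 9th of Cmaj9 is D; the root of C♯min6 (C♯ minor sixth) is C♯.
Counting 7 letters and 11 half steps from D gives a major seventh.

major seventh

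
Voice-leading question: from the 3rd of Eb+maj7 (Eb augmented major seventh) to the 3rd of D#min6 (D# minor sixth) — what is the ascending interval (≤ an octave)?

major seventh

The 3rd of Eb+maj7 (Eb augmented major seventh) is G; the 3rd of D#min6 (D# minor sixth) is F#.
Counting 7 letters and 11 half steps from G gives a major seventh.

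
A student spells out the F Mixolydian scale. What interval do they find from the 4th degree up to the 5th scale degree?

M2

F mixolydian: F G A Bb C D Eb.
4th degree = Bb; 5th degree = C.
Bb up to C spans 2 letter names and 2 semitones — a major second.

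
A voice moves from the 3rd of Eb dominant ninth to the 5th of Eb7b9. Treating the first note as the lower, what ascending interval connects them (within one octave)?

The 3rd of Eb dominant ninth is G; the 5th of Eb7b9 is Bb.
G up to Bb is 3 semitones, a half step narrower than a major third, so the interval is minor.

m3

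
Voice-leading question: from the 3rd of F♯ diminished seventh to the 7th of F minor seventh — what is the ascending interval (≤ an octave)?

The 3rd of F♯ diminished seventh is A; the 7th of F minor seventh is E♭.
5 letter names make it a fifth; at 6 semitones (a half step narrower than perfect) the quality is diminished.

diminished fifth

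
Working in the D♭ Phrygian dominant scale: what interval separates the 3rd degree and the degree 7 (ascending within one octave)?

d5

Spelling the D♭ Phrygian dominant scale: D♭ E𝄫 F G♭ A♭ B𝄫 C♭.
The 3rd degree is F and the scale degree 7 is C♭.
From F to C♭: 6 semitones over a fifth = diminished.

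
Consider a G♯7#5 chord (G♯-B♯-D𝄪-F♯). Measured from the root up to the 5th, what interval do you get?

Root = G♯; 5th = D𝄪.
From G♯ to D𝄪: 8 semitones over a fifth = augmented.

augmented fifth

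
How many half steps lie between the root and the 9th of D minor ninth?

14

The chord tones of Dmin9 are D–F–A–C–E.
D to E is a major ninth: 14 semitones.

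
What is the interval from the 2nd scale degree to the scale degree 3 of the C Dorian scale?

The scale runs C D Eb F G A Bb.
So we need the interval from D up to Eb.
From D to Eb: 1 semitone over a second = minor.

m2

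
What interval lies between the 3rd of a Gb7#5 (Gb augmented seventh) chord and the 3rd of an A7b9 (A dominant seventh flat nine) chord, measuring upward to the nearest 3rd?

augmented 2nd

The 3rd of Gb7#5 (Gb augmented seventh) is Bb; the 3rd of A7b9 (A dominant seventh flat nine) is C#.
From Bb to C#: 3 semitones over a second = augmented.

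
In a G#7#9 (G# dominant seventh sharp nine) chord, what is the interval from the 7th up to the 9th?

The chord tones of G# dominant seventh sharp nine are G#, B#, D#, F#, A##.
The 7th is F# and the 9th is A##.
F# up to A## is 5 semitones, a half step wider than a major third, so the interval is augmented.

A3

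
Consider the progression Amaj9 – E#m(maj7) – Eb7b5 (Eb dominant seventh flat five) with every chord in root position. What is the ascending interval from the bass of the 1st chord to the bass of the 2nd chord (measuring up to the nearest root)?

The roots are A and E#.
5 letter names make it a fifth; at 8 semitones (a half step wider than perfect) the quality is augmented.

augmented fifth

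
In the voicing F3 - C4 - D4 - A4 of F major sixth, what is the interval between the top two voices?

perfect fifth

Those voices are D4 and A4.
Counting 5 letters and 7 half steps from D gives a perfect fifth.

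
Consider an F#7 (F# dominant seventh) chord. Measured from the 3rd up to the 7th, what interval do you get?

F#7 (F# dominant seventh): F#-A#-C#-E.
That puts A# below E.
From A# to E: 6 semitones over a fifth = diminished.
That tritone between 3rd and 7th is what gives the dominant seventh its pull toward resolution.

d5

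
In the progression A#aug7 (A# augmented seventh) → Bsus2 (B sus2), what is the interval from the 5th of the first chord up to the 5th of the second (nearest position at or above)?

A#aug7 (A# augmented seventh) has E## as its 5th, and Bsus2 (B sus2) has F# as its 5th.
From E## to F#: 0 semitones over a second = diminished.

diminished second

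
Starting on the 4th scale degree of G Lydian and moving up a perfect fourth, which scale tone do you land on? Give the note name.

F#

The scale is G A B C# D E F#.
The 4th scale degree is C#; a perfect fourth above that is F# — scale degree 7.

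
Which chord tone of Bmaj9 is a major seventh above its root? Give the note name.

A#

Spelling the chord: B D♯ F♯ A♯ C♯.
The root is B. A major seventh above B is A♯.
A♯ is the chord's 7th.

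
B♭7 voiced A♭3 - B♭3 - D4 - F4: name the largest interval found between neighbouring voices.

M3

Adjacent intervals: A♭3→B♭3 = major second; B♭3→D4 = major third; D4→F4 = minor third.
The largest is B♭3 to D4, a major third (4 semitones).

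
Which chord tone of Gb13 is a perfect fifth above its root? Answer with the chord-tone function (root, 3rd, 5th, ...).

5th

The chord tones of Gb13 (Gb dominant thirteenth) are Gb–Bb–Db–Fb–Ab–Eb.
The root is Gb. A perfect fifth above Gb is Db.
Db is the chord's 5th.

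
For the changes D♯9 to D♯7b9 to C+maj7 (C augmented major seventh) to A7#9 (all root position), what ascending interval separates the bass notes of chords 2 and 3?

The roots are D♯ and C.
7 letter names make it a seventh; at 9 semitones (a whole step narrower than major) the quality is diminished.

d7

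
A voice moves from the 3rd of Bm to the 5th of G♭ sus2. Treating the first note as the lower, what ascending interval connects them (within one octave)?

diminished octave

The 3rd of Bm is D; the 5th of G♭ sus2 is D♭.
8 letter names make it an octave; at 11 semitones (a half step narrower than perfect) the quality is diminished.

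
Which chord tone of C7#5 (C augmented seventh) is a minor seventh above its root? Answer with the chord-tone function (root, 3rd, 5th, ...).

7th

The chord tones of C augmented seventh are C-E-G#-Bb.
The root is C. A minor seventh above C is Bb.
Bb is the chord's 7th.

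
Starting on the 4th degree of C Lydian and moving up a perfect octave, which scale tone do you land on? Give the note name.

The scale is C D E F# G A B.
The 4th degree is F#; a perfect octave above that is F# — scale degree 4.

F#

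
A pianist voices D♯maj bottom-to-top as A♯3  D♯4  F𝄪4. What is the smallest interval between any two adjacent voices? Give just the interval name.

major third

Adjacent intervals: A♯3→D♯4 = perfect fourth; D♯4→F𝄪4 = major third.
The smallest is D♯4 to F𝄪4, a major third (4 semitones).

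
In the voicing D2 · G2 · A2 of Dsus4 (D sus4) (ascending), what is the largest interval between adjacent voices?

P4

Adjacent intervals: D2→G2 = perfect fourth; G2→A2 = major second.
The largest is D2 to G2, a perfect fourth (5 semitones).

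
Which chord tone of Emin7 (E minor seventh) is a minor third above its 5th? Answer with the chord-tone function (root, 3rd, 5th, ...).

Spelling the chord: E G B D.
The 5th is B. A minor third above B is D.
D is the chord's 7th.

7th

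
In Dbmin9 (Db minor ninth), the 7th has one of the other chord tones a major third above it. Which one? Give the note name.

The chord tones of Dbm9 (Db minor ninth) are Db-Fb-Ab-Cb-Eb.
The 7th is Cb. A major third above Cb is Eb.
Eb is the chord's 9th.

Eb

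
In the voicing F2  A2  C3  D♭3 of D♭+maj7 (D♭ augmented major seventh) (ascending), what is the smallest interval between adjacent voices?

minor second

Adjacent intervals: F2→A2 = major third; A2→C3 = minor third; C3→D♭3 = minor second.
The smallest is C3 to D♭3, a minor second (1 semitone).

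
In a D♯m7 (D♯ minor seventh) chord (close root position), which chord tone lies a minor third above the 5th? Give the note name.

D♯ minor seventh: D♯–F♯–A♯–C♯.
The 5th is A♯. A minor third above A♯ is C♯.
C♯ is the chord's 7th.

C#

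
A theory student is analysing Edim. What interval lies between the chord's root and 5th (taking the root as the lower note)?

E° (E diminished) is spelled E, G, Bb.
Root = E; 5th = Bb.
5 letter names make it a fifth; at 6 semitones (a half step narrower than perfect) the quality is diminished.

diminished fifth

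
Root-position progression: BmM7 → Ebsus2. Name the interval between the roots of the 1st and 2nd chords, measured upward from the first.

diminished 4th

The roots are B and Eb.
From B to Eb: 4 semitones over a fourth = diminished.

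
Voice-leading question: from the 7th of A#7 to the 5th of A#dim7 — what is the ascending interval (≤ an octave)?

minor sixth

A#7 has G# as its 7th, and A#dim7 has E as its 5th.
6 letter names make it a sixth; at 8 semitones (a half step narrower than major) the quality is minor.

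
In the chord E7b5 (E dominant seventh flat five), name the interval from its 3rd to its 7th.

diminished 5th

The chord tones of E7b5 are E–G#–Bb–D.
The 3rd is G# and the 7th is D.
G# up to D is 6 semitones, a half step narrower than a perfect fifth, so the interval is diminished.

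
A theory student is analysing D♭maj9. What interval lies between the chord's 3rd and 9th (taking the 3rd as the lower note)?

The chord tones of D♭maj9 (D♭ major ninth) are D♭-F-A♭-C-E♭.
That puts F below E♭.
From F to E♭: 10 semitones over a seventh = minor.

minor seventh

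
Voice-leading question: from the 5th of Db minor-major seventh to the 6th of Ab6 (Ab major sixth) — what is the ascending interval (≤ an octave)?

Db minor-major seventh has Ab as its 5th, and Ab6 (Ab major sixth) has F as its 6th.
Counting 6 letters and 9 half steps from Ab gives a major sixth.

major sixth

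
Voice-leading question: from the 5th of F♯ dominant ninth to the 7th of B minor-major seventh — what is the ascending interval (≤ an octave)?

major 6th

The 5th of F♯ dominant ninth is C♯; the 7th of B minor-major seventh is A♯.
C♯ up to A♯ spans 6 letter names and 9 semitones — a major sixth.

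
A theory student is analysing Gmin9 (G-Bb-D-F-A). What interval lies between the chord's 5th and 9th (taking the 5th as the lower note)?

perfect fifth

The 5th is D and the 9th is A.
From D to A is 7 semitones, exactly the perfect fifth.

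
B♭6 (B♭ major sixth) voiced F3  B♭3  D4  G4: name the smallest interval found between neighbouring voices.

major 3rd

Adjacent intervals: F3→B♭3 = perfect fourth; B♭3→D4 = major third; D4→G4 = perfect fourth.
The smallest is B♭3 to D4, a major third (4 semitones).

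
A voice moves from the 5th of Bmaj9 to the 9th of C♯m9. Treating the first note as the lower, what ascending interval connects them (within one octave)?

The 5th of Bmaj9 is F♯; the 9th of C♯m9 is D♯.
From F♯ to D♯ is 9 semitones, exactly the major sixth.

major 6th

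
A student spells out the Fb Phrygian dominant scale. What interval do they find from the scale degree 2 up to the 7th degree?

major sixth

Fb phrygian dominant: Fb Gbb Ab Bbb Cb Dbb Ebb.
The scale degree 2 is Gbb and the scale degree 7 is Ebb.
Gbb up to Ebb spans 6 letter names and 9 semitones — a major sixth.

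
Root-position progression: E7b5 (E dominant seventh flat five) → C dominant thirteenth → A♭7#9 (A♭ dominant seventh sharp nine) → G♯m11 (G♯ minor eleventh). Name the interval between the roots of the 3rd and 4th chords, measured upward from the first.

augmented 7th

The roots are A♭ and G♯.
A♭ up to G♯ is 12 semitones, a half step wider than a major seventh, so the interval is augmented.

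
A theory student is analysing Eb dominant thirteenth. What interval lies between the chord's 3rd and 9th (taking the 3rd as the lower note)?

m7

Eb13 (Eb dominant thirteenth): Eb-G-Bb-Db-F-C.
So we need the interval from G up to F.
From G to F: 10 semitones over a seventh = minor.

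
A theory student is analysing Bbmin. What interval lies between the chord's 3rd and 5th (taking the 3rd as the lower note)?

The chord tones of Bbm are Bb Db F.
That puts Db below F.
Db up to F spans 3 letter names and 4 semitones — a major third.

major third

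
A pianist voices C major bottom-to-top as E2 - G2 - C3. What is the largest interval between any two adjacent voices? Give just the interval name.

Adjacent intervals: E2→G2 = minor third; G2→C3 = perfect fourth.
The largest is G2 to C3, a perfect fourth (5 semitones).

perfect 4th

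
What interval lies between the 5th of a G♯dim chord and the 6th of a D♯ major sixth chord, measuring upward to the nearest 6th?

G♯dim has D as its 5th, and D♯ major sixth has B♯ as its 6th.
6 letter names make it a sixth; at 10 semitones (a half step wider than major) the quality is augmented.

augmented sixth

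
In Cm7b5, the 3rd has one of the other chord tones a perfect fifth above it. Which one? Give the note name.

Bb

Cm7b5 is spelled C-Eb-Gb-Bb.
The 3rd is Eb. A perfect fifth above Eb is Bb.
Bb is the chord's 7th.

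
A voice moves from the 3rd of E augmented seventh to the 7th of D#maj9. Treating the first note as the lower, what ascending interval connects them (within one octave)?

The 3rd of E augmented seventh is G#; the 7th of D#maj9 is C##.
G# up to C## is 6 semitones, a half step wider than a perfect fourth, so the interval is augmented.

A4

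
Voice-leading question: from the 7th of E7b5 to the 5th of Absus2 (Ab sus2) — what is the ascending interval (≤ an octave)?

minor second

The 7th of E7b5 is D; the 5th of Absus2 (Ab sus2) is Eb.
D up to Eb is 1 semitone, a half step narrower than a major second, so the interval is minor.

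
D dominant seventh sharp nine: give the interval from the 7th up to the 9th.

Spelling the chord: D-F#-A-C-E#.
7th = C; 9th = E#.
From C to E#: 5 semitones over a third = augmented.

augmented third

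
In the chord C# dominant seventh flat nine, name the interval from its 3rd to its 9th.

diminished seventh

Spelling the chord: C#, E#, G#, B, D.
So we need the interval from E# up to D.
E# up to D is 9 semitones, a whole step narrower than a major seventh, so the interval is diminished.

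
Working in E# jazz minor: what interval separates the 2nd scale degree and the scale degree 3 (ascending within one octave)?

E# melodic minor: E# F## G# A# B# C## D##.
So we need the interval from F## up to G#.
2 letter names make it a second; at 1 semitone (a half step narrower than major) the quality is minor.

minor second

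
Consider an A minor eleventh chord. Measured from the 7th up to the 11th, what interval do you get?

Spelling the chord: A–C–E–G–B–D.
7th = G; 11th = D.
G up to D spans 5 letter names and 7 semitones — a perfect fifth.

perfect 5th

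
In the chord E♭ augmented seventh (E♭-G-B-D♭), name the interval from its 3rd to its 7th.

diminished fifth

3rd = G; 7th = D♭.
G up to D♭ is 6 semitones, a half step narrower than a perfect fifth, so the interval is diminished.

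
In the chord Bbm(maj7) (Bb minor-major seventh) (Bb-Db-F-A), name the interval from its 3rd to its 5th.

3rd = Db; 5th = F.
Counting 3 letters and 4 half steps from Db gives a major third.

major third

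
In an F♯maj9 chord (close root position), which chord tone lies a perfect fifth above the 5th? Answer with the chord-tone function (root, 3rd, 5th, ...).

The chord tones of F♯ major ninth are F♯-A♯-C♯-E♯-G♯.
The 5th is C♯. A perfect fifth above C♯ is G♯.
G♯ is the chord's 9th.

9th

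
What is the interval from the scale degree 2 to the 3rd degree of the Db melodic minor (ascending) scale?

minor second

Spelling the Db melodic minor (ascending) scale: Db Eb Fb Gb Ab Bb C.
Scale degree 2 = Eb; 3rd scale degree = Fb.
Eb up to Fb is 1 semitone, a half step narrower than a major second, so the interval is minor.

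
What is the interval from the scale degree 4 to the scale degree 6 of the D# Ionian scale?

The scale runs D# E# F## G# A# B# C##.
Scale degree 4 = G#; 6th degree = B#.
G# up to B# spans 3 letter names and 4 semitones — a major third.

major 3rd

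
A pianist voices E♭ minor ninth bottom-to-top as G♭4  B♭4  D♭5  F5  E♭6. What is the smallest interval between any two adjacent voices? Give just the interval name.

Adjacent intervals: G♭4→B♭4 = major third; B♭4→D♭5 = minor third; D♭5→F5 = major third; F5→E♭6 = minor seventh.
The smallest is B♭4 to D♭5, a minor third (3 semitones).

minor third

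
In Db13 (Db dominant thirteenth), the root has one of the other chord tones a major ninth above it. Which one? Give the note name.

Db13: Db, F, Ab, Cb, Eb, Bb.
The root is Db. A major ninth above Db is Eb.
Eb is the chord's 9th.

Eb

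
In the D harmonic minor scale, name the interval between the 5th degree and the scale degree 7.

The scale runs D E F G A B♭ C♯.
So we need the interval from A up to C♯.
A up to C♯ spans 3 letter names and 4 semitones — a major third.

major third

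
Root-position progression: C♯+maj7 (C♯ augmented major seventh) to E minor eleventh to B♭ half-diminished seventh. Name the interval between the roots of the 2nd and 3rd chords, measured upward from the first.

diminished fifth

The roots are E and B♭.
From E to B♭: 6 semitones over a fifth = diminished.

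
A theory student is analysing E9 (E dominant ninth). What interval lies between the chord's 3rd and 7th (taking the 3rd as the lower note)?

The chord tones of E9 (E dominant ninth) are E G♯ B D F♯.
That puts G♯ below D.
From G♯ to D: 6 semitones over a fifth = diminished.
That tritone between 3rd and 7th is what gives the dominant seventh its pull toward resolution.

diminished fifth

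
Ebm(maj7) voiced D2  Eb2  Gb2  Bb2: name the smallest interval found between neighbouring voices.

Adjacent intervals: D2→Eb2 = minor second; Eb2→Gb2 = minor third; Gb2→Bb2 = major third.
The smallest is D2 to Eb2, a minor second (1 semitone).

minor second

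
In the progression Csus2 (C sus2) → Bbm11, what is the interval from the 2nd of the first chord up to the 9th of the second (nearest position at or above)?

minor seventh

The 2nd of Csus2 (C sus2) is D; the 9th of Bbm11 is C.
From D to C: 10 semitones over a seventh = minor.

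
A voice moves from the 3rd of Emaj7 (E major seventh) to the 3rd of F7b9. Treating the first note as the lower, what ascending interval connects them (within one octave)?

The 3rd of Emaj7 (E major seventh) is G#; the 3rd of F7b9 is A.
From G# to A: 1 semitone over a second = minor.

m2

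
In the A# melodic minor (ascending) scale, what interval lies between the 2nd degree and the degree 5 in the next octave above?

Spelling the A# melodic minor (ascending) scale: A# B# C# D# E# F## G##.
The 2nd degree is B# and the 5th degree (up an octave) is E#.
Counting 11 letters and 17 half steps from B# gives a perfect eleventh.

P11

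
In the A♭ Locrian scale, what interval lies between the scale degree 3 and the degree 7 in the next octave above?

perfect twelfth

Spelling the A♭ Locrian scale: A♭ B𝄫 C♭ D♭ E𝄫 F♭ G♭.
So we need the interval from C♭ up to G♭.
Counting 12 letters and 19 half steps from C♭ gives a perfect twelfth.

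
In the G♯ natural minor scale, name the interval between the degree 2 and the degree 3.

minor 2nd

Spelling the G♯ natural minor scale: G♯ A♯ B C♯ D♯ E F♯.
So we need the interval from A♯ up to B.
From A♯ to B: 1 semitone over a second = minor.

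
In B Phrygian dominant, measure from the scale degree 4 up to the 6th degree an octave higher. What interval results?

Spelling B Phrygian dominant: B C D♯ E F♯ G A.
That puts E below G.
10 letter names make it a tenth; at 15 semitones (a half step narrower than major) the quality is minor.

minor tenth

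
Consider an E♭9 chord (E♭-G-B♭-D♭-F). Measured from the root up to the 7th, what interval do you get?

minor 7th

The root is E♭ and the 7th is D♭.
E♭ up to D♭ is 10 semitones, a half step narrower than a major seventh, so the interval is minor.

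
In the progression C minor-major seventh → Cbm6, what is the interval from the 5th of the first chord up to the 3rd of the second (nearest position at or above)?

The 5th of C minor-major seventh is G; the 3rd of Cbm6 is Ebb.
6 letter names make it a sixth; at 7 semitones (a whole step narrower than major) the quality is diminished.

diminished sixth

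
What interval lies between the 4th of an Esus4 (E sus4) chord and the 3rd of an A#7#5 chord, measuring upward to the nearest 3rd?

The 4th of Esus4 (E sus4) is A; the 3rd of A#7#5 is C##.
From A to C##: 5 semitones over a third = augmented.

A3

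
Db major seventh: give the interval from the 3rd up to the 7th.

perfect fifth

DbΔ7 is spelled Db F Ab C.
That puts F below C.
From F to C is 7 semitones, exactly the perfect fifth.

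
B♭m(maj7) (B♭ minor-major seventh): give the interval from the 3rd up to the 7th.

B♭mM7: B♭–D♭–F–A.
The 3rd is D♭ and the 7th is A.
From D♭ to A: 8 semitones over a fifth = augmented.

augmented fifth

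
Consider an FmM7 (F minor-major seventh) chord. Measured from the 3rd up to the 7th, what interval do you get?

F minor-major seventh is spelled F–Ab–C–E.
That puts Ab below E.
From Ab to E: 8 semitones over a fifth = augmented.

augmented 5th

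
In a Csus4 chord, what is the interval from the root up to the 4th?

Csus4 (C sus4) is spelled C F G.
That puts C below F.
Counting 4 letters and 5 half steps from C gives a perfect fourth.

perfect fourth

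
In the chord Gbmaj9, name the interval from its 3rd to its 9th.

Gb major ninth is spelled Gb Bb Db F Ab.
So we need the interval from Bb up to Ab.
From Bb to Ab: 10 semitones over a seventh = minor.

minor 7th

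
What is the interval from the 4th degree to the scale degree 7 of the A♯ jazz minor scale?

The scale runs A♯ B♯ C♯ D♯ E♯ F𝄪 G𝄪.
So we need the interval from D♯ up to G𝄪.
4 letter names make it a fourth; at 6 semitones (a half step wider than perfect) the quality is augmented.

augmented fourth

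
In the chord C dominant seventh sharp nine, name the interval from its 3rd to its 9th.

Spelling the chord: C–E–G–B♭–D♯.
So we need the interval from E up to D♯.
From E to D♯ is 11 semitones, exactly the major seventh.

major seventh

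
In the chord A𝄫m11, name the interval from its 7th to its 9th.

Spelling the chord: A𝄫–C𝄫–E𝄫–G𝄫–B𝄫–D𝄫.
7th = G𝄫; 9th = B𝄫.
From G𝄫 to B𝄫 is 4 semitones, exactly the major third.

M3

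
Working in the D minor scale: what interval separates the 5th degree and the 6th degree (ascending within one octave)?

The scale runs D E F G A Bb C.
The 5th degree is A and the scale degree 6 is Bb.
2 letter names make it a second; at 1 semitone (a half step narrower than major) the quality is minor.

minor second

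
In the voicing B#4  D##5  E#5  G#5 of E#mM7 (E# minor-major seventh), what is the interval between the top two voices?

minor third

Those voices are E#5 and G#5.
E# up to G# is 3 semitones, a half step narrower than a major third, so the interval is minor.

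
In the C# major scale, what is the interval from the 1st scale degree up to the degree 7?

M7

Spelling the C# major scale: C# D# E# F# G# A# B#.
1st scale degree = C#; degree 7 = B#.
Counting 7 letters and 11 half steps from C# gives a major seventh.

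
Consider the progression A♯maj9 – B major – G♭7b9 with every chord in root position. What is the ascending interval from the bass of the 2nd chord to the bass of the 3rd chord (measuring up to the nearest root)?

diminished 6th

The roots are B and G♭.
B up to G♭ is 7 semitones, a whole step narrower than a major sixth, so the interval is diminished.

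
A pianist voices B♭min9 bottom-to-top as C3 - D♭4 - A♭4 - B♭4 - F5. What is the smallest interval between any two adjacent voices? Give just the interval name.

M2

Adjacent intervals: C3→D♭4 = minor ninth; D♭4→A♭4 = perfect fifth; A♭4→B♭4 = major second; B♭4→F5 = perfect fifth.
The smallest is A♭4 to B♭4, a major second (2 semitones).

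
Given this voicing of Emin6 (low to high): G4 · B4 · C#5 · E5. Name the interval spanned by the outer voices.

M6

The outer voices are G4 and E5.
G up to E spans 6 letter names and 9 semitones — a major sixth.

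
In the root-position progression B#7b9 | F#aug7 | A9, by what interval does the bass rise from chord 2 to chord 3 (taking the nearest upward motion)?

The roots are F# and A.
From F# to A: 3 semitones over a third = minor.

m3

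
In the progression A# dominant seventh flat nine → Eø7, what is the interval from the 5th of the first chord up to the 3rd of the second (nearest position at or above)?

A# dominant seventh flat nine has E# as its 5th, and Eø7 has G as its 3rd.
E# up to G is 2 semitones, a whole step narrower than a major third, so the interval is diminished.

diminished third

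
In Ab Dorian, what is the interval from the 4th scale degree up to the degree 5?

major 2nd

The scale runs Ab Bb Cb Db Eb F Gb.
4th scale degree = Db; 5th scale degree = Eb.
Db up to Eb spans 2 letter names and 2 semitones — a major second.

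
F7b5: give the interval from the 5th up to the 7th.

The chord tones of F7b5 (F dominant seventh flat five) are F, A, Cb, Eb.
So we need the interval from Cb up to Eb.
Cb up to Eb spans 3 letter names and 4 semitones — a major third.

M3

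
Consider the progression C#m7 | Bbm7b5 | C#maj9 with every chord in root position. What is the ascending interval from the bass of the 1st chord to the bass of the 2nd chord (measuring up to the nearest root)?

The roots are C# and Bb.
C# up to Bb is 9 semitones, a whole step narrower than a major seventh, so the interval is diminished.

diminished seventh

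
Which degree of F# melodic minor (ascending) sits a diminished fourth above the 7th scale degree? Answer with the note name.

A

The scale is F# G# A B C# D# E#.
The 7th scale degree is E#; a diminished fourth above that is A — scale degree 3.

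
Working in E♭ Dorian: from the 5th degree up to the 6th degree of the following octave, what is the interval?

Spelling E♭ Dorian: E♭ F G♭ A♭ B♭ C D♭.
The 5th degree is B♭ and the 6th scale degree (up an octave) is C.
From B♭ to C is 14 semitones, exactly the major ninth.

major ninth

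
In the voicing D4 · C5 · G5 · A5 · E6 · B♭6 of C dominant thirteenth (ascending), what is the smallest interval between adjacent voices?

major second

Adjacent intervals: D4→C5 = minor seventh; C5→G5 = perfect fifth; G5→A5 = major second; A5→E6 = perfect fifth; E6→B♭6 = diminished fifth.
The smallest is G5 to A5, a major second (2 semitones).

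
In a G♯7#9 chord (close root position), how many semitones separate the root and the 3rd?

4

G♯7#9 (G♯ dominant seventh sharp nine): G♯-B♯-D♯-F♯-A𝄪.
G♯ to B♯ is a major third: 4 semitones.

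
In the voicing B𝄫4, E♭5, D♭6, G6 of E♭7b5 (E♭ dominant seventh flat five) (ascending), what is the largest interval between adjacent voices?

Adjacent intervals: B𝄫4→E♭5 = augmented fourth; E♭5→D♭6 = minor seventh; D♭6→G6 = augmented fourth.
The largest is E♭5 to D♭6, a minor seventh (10 semitones).

minor seventh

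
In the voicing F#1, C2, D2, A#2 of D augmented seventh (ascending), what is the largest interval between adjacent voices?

augmented 5th

Adjacent intervals: F#1→C2 = diminished fifth; C2→D2 = major second; D2→A#2 = augmented fifth.
The largest is D2 to A#2, an augmented fifth (8 semitones).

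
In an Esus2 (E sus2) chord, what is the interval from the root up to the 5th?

P5

Spelling the chord: E–F#–B.
The root is E and the 5th is B.
From E to B is 7 semitones, exactly the perfect fifth.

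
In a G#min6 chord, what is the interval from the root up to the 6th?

major sixth

G#m6 (G# minor sixth): G#–B–D#–E#.
That puts G# below E#.
G# up to E# spans 6 letter names and 9 semitones — a major sixth.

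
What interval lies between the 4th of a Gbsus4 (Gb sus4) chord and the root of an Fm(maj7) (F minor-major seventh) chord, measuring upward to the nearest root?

augmented fourth

The 4th of Gbsus4 (Gb sus4) is Cb; the root of Fm(maj7) (F minor-major seventh) is F.
Cb up to F is 6 semitones, a half step wider than a perfect fourth, so the interval is augmented.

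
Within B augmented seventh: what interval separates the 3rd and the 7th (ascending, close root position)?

The chord tones of B7#5 (B augmented seventh) are B, D#, F##, A.
That puts D# below A.
D# up to A is 6 semitones, a half step narrower than a perfect fifth, so the interval is diminished.

diminished 5th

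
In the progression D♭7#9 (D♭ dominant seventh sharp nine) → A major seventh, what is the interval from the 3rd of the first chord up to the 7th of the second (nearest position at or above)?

D♭7#9 (D♭ dominant seventh sharp nine) has F as its 3rd, and A major seventh has G♯ as its 7th.
F up to G♯ is 3 semitones, a half step wider than a major second, so the interval is augmented.

augmented second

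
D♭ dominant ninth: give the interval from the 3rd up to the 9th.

minor 7th

Spelling the chord: D♭–F–A♭–C♭–E♭.
The 3rd is F and the 9th is E♭.
From F to E♭: 10 semitones over a seventh = minor.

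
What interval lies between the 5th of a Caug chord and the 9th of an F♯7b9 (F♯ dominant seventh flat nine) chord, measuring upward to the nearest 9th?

The 5th of Caug is G♯; the 9th of F♯7b9 (F♯ dominant seventh flat nine) is G.
8 letter names make it an octave; at 11 semitones (a half step narrower than perfect) the quality is diminished.

diminished 8th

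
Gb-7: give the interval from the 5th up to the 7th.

Gbm7: Gb, Bbb, Db, Fb.
That puts Db below Fb.
3 letter names make it a third; at 3 semitones (a half step narrower than major) the quality is minor.

m3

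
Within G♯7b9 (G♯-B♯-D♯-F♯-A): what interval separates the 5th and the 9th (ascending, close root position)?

diminished fifth

That puts D♯ below A.
5 letter names make it a fifth; at 6 semitones (a half step narrower than perfect) the quality is diminished.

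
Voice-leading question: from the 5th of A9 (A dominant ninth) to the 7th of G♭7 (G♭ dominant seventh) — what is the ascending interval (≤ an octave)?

diminished 2nd

A9 (A dominant ninth) has E as its 5th, and G♭7 (G♭ dominant seventh) has F♭ as its 7th.
E up to F♭ is 0 semitones, a whole step narrower than a major second, so the interval is diminished.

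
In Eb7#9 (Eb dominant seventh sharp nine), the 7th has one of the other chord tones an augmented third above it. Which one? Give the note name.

F#

Eb7#9 is spelled Eb-G-Bb-Db-F#.
The 7th is Db. An augmented third above Db is F#.
F# is the chord's 9th.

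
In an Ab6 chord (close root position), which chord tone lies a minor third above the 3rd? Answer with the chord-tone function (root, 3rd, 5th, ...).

5th

Ab6 is spelled Ab, C, Eb, F.
The 3rd is C. A minor third above C is Eb.
Eb is the chord's 5th.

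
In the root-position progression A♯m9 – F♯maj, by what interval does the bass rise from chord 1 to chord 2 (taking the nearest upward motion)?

The roots are A♯ and F♯.
From A♯ to F♯: 8 semitones over a sixth = minor.

minor sixth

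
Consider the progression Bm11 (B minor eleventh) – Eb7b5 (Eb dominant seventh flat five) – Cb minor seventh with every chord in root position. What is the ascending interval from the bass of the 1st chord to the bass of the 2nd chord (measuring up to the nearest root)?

The roots are B and Eb.
4 letter names make it a fourth; at 4 semitones (a half step narrower than perfect) the quality is diminished.

diminished 4th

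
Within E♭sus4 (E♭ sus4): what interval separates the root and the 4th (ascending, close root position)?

perfect 4th

Spelling the chord: E♭–A♭–B♭.
So we need the interval from E♭ up to A♭.
E♭ up to A♭ spans 4 letter names and 5 semitones — a perfect fourth.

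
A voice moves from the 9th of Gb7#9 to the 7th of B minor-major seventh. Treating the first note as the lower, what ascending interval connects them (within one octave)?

The 9th of Gb7#9 is A; the 7th of B minor-major seventh is A#.
1 letter names make it a unison; at 1 semitone (a half step wider than perfect) the quality is augmented.

A1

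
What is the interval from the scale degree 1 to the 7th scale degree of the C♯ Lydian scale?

Spelling the C♯ Lydian scale: C♯ D♯ E♯ F𝄪 G♯ A♯ B♯.
That puts C♯ below B♯.
From C♯ to B♯ is 11 semitones, exactly the major seventh.

major 7th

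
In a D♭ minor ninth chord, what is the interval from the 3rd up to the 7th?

The chord tones of D♭m9 (D♭ minor ninth) are D♭-F♭-A♭-C♭-E♭.
That puts F♭ below C♭.
F♭ up to C♭ spans 5 letter names and 7 semitones — a perfect fifth.

perfect 5th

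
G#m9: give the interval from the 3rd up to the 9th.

G# minor ninth is spelled G#-B-D#-F#-A#.
That puts B below A#.
From B to A# is 11 semitones, exactly the major seventh.

major seventh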